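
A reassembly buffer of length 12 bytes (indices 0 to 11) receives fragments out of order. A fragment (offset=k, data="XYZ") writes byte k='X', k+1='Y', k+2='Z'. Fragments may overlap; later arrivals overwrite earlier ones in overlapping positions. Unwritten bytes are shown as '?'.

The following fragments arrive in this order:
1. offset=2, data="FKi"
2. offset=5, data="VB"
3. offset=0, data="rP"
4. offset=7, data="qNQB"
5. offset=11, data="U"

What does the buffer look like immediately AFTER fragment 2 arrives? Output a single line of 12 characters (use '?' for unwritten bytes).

Answer: ??FKiVB?????

Derivation:
Fragment 1: offset=2 data="FKi" -> buffer=??FKi???????
Fragment 2: offset=5 data="VB" -> buffer=??FKiVB?????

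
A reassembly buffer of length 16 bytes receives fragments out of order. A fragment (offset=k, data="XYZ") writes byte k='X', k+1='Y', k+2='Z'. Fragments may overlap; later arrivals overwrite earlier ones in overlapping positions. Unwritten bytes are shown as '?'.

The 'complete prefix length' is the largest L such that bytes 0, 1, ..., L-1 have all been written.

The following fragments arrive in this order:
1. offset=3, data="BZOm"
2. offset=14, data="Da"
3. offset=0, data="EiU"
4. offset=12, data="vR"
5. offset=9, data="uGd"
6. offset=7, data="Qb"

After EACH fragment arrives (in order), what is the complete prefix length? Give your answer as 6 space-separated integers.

Answer: 0 0 7 7 7 16

Derivation:
Fragment 1: offset=3 data="BZOm" -> buffer=???BZOm????????? -> prefix_len=0
Fragment 2: offset=14 data="Da" -> buffer=???BZOm???????Da -> prefix_len=0
Fragment 3: offset=0 data="EiU" -> buffer=EiUBZOm???????Da -> prefix_len=7
Fragment 4: offset=12 data="vR" -> buffer=EiUBZOm?????vRDa -> prefix_len=7
Fragment 5: offset=9 data="uGd" -> buffer=EiUBZOm??uGdvRDa -> prefix_len=7
Fragment 6: offset=7 data="Qb" -> buffer=EiUBZOmQbuGdvRDa -> prefix_len=16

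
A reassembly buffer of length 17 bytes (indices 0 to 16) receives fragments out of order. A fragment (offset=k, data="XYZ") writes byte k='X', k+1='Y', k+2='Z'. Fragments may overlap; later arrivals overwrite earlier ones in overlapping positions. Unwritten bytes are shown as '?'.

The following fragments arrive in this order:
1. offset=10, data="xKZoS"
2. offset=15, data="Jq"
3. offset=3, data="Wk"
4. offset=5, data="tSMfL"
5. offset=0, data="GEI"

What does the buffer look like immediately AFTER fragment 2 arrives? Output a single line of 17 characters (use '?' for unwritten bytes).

Answer: ??????????xKZoSJq

Derivation:
Fragment 1: offset=10 data="xKZoS" -> buffer=??????????xKZoS??
Fragment 2: offset=15 data="Jq" -> buffer=??????????xKZoSJq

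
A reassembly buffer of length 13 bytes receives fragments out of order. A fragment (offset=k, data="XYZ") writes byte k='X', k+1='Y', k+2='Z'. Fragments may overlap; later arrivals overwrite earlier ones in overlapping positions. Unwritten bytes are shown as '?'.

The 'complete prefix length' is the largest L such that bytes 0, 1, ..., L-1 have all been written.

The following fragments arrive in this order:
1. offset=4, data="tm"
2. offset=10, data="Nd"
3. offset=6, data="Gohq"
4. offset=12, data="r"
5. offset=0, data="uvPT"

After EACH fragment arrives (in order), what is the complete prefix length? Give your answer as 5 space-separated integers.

Fragment 1: offset=4 data="tm" -> buffer=????tm??????? -> prefix_len=0
Fragment 2: offset=10 data="Nd" -> buffer=????tm????Nd? -> prefix_len=0
Fragment 3: offset=6 data="Gohq" -> buffer=????tmGohqNd? -> prefix_len=0
Fragment 4: offset=12 data="r" -> buffer=????tmGohqNdr -> prefix_len=0
Fragment 5: offset=0 data="uvPT" -> buffer=uvPTtmGohqNdr -> prefix_len=13

Answer: 0 0 0 0 13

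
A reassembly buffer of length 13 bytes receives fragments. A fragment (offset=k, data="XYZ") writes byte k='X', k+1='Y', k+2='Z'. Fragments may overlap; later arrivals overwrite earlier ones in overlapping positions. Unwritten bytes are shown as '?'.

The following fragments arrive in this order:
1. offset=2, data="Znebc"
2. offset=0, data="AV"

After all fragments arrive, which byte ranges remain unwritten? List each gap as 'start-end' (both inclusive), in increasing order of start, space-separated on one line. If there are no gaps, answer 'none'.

Answer: 7-12

Derivation:
Fragment 1: offset=2 len=5
Fragment 2: offset=0 len=2
Gaps: 7-12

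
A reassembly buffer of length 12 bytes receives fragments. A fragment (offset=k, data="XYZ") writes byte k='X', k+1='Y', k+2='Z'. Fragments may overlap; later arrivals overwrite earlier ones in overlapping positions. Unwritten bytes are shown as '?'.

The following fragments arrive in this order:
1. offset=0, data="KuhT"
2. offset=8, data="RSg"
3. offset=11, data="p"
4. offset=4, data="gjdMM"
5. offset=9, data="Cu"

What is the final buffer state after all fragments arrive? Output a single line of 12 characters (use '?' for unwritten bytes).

Fragment 1: offset=0 data="KuhT" -> buffer=KuhT????????
Fragment 2: offset=8 data="RSg" -> buffer=KuhT????RSg?
Fragment 3: offset=11 data="p" -> buffer=KuhT????RSgp
Fragment 4: offset=4 data="gjdMM" -> buffer=KuhTgjdMMSgp
Fragment 5: offset=9 data="Cu" -> buffer=KuhTgjdMMCup

Answer: KuhTgjdMMCup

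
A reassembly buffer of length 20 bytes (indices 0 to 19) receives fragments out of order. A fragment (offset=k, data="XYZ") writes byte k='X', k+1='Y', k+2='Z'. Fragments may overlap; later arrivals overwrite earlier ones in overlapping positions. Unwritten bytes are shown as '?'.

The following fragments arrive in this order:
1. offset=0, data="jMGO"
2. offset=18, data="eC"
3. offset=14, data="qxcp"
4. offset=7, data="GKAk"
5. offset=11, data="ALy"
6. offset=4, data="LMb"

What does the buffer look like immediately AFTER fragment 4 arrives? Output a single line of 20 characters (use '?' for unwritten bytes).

Answer: jMGO???GKAk???qxcpeC

Derivation:
Fragment 1: offset=0 data="jMGO" -> buffer=jMGO????????????????
Fragment 2: offset=18 data="eC" -> buffer=jMGO??????????????eC
Fragment 3: offset=14 data="qxcp" -> buffer=jMGO??????????qxcpeC
Fragment 4: offset=7 data="GKAk" -> buffer=jMGO???GKAk???qxcpeC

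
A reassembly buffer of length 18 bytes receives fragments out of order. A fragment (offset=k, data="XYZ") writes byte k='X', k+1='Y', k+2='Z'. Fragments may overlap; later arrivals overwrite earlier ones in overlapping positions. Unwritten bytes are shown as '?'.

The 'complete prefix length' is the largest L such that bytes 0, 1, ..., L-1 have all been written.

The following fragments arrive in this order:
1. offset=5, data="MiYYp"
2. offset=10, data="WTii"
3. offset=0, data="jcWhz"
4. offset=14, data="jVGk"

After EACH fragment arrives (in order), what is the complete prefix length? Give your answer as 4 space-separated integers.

Fragment 1: offset=5 data="MiYYp" -> buffer=?????MiYYp???????? -> prefix_len=0
Fragment 2: offset=10 data="WTii" -> buffer=?????MiYYpWTii???? -> prefix_len=0
Fragment 3: offset=0 data="jcWhz" -> buffer=jcWhzMiYYpWTii???? -> prefix_len=14
Fragment 4: offset=14 data="jVGk" -> buffer=jcWhzMiYYpWTiijVGk -> prefix_len=18

Answer: 0 0 14 18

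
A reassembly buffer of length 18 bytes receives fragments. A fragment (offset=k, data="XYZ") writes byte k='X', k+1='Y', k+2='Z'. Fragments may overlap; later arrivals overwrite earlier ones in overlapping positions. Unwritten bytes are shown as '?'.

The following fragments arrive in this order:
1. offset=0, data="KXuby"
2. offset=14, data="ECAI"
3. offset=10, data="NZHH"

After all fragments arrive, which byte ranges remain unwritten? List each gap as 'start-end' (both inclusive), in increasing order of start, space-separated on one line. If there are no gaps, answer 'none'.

Answer: 5-9

Derivation:
Fragment 1: offset=0 len=5
Fragment 2: offset=14 len=4
Fragment 3: offset=10 len=4
Gaps: 5-9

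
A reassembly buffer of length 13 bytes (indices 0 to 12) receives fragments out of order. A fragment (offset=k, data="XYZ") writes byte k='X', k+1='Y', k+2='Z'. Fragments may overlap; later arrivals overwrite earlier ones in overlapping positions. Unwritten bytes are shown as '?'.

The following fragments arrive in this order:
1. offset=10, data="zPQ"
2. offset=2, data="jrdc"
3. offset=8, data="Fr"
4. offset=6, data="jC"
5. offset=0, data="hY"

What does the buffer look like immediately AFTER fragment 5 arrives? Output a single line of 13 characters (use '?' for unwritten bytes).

Answer: hYjrdcjCFrzPQ

Derivation:
Fragment 1: offset=10 data="zPQ" -> buffer=??????????zPQ
Fragment 2: offset=2 data="jrdc" -> buffer=??jrdc????zPQ
Fragment 3: offset=8 data="Fr" -> buffer=??jrdc??FrzPQ
Fragment 4: offset=6 data="jC" -> buffer=??jrdcjCFrzPQ
Fragment 5: offset=0 data="hY" -> buffer=hYjrdcjCFrzPQ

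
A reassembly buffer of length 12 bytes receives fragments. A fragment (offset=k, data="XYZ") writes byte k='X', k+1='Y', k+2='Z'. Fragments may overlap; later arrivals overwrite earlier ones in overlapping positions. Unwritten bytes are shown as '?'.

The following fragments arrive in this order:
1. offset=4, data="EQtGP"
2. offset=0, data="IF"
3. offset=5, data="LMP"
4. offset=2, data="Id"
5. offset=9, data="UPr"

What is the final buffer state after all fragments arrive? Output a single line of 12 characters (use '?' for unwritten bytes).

Answer: IFIdELMPPUPr

Derivation:
Fragment 1: offset=4 data="EQtGP" -> buffer=????EQtGP???
Fragment 2: offset=0 data="IF" -> buffer=IF??EQtGP???
Fragment 3: offset=5 data="LMP" -> buffer=IF??ELMPP???
Fragment 4: offset=2 data="Id" -> buffer=IFIdELMPP???
Fragment 5: offset=9 data="UPr" -> buffer=IFIdELMPPUPr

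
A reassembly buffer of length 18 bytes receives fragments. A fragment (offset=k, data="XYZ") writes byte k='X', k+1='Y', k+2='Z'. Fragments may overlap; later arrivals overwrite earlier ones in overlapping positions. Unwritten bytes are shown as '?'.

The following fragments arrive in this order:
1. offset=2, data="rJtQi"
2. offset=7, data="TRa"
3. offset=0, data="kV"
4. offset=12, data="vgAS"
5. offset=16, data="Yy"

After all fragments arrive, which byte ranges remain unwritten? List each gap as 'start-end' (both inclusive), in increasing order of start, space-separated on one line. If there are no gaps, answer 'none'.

Answer: 10-11

Derivation:
Fragment 1: offset=2 len=5
Fragment 2: offset=7 len=3
Fragment 3: offset=0 len=2
Fragment 4: offset=12 len=4
Fragment 5: offset=16 len=2
Gaps: 10-11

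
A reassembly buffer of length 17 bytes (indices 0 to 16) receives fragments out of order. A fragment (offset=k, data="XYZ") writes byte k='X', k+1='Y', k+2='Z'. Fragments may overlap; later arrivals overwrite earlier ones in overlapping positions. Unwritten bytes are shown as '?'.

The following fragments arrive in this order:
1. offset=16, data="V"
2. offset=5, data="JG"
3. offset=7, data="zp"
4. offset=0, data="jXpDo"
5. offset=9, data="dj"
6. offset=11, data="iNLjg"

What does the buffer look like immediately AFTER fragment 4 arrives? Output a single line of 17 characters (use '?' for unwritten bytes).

Answer: jXpDoJGzp???????V

Derivation:
Fragment 1: offset=16 data="V" -> buffer=????????????????V
Fragment 2: offset=5 data="JG" -> buffer=?????JG?????????V
Fragment 3: offset=7 data="zp" -> buffer=?????JGzp???????V
Fragment 4: offset=0 data="jXpDo" -> buffer=jXpDoJGzp???????V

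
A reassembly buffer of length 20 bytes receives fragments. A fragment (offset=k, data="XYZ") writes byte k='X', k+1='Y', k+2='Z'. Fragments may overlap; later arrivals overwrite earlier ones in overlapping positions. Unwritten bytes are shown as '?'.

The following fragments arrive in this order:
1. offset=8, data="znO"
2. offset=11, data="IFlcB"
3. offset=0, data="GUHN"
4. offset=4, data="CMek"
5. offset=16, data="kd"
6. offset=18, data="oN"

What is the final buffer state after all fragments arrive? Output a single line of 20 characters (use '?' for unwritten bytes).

Answer: GUHNCMekznOIFlcBkdoN

Derivation:
Fragment 1: offset=8 data="znO" -> buffer=????????znO?????????
Fragment 2: offset=11 data="IFlcB" -> buffer=????????znOIFlcB????
Fragment 3: offset=0 data="GUHN" -> buffer=GUHN????znOIFlcB????
Fragment 4: offset=4 data="CMek" -> buffer=GUHNCMekznOIFlcB????
Fragment 5: offset=16 data="kd" -> buffer=GUHNCMekznOIFlcBkd??
Fragment 6: offset=18 data="oN" -> buffer=GUHNCMekznOIFlcBkdoN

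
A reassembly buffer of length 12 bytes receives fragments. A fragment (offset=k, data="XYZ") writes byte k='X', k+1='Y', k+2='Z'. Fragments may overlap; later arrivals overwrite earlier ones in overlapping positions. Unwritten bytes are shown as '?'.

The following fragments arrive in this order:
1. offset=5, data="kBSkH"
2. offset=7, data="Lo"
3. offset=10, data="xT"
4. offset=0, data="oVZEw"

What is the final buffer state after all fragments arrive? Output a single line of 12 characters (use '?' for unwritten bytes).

Answer: oVZEwkBLoHxT

Derivation:
Fragment 1: offset=5 data="kBSkH" -> buffer=?????kBSkH??
Fragment 2: offset=7 data="Lo" -> buffer=?????kBLoH??
Fragment 3: offset=10 data="xT" -> buffer=?????kBLoHxT
Fragment 4: offset=0 data="oVZEw" -> buffer=oVZEwkBLoHxT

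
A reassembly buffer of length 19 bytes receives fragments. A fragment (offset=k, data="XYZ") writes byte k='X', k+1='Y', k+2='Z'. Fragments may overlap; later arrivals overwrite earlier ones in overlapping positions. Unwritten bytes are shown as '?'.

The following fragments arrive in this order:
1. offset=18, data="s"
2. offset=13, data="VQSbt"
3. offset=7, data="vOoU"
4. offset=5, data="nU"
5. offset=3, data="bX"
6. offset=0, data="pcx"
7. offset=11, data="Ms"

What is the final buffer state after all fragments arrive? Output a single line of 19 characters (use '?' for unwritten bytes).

Answer: pcxbXnUvOoUMsVQSbts

Derivation:
Fragment 1: offset=18 data="s" -> buffer=??????????????????s
Fragment 2: offset=13 data="VQSbt" -> buffer=?????????????VQSbts
Fragment 3: offset=7 data="vOoU" -> buffer=???????vOoU??VQSbts
Fragment 4: offset=5 data="nU" -> buffer=?????nUvOoU??VQSbts
Fragment 5: offset=3 data="bX" -> buffer=???bXnUvOoU??VQSbts
Fragment 6: offset=0 data="pcx" -> buffer=pcxbXnUvOoU??VQSbts
Fragment 7: offset=11 data="Ms" -> buffer=pcxbXnUvOoUMsVQSbts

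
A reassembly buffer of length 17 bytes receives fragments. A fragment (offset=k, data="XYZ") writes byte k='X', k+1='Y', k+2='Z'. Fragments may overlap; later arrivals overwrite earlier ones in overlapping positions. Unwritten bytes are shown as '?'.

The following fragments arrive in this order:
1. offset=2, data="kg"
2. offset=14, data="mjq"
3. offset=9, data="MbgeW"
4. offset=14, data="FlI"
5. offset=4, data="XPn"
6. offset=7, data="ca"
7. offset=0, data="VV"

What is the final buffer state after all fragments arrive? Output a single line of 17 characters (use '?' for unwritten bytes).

Fragment 1: offset=2 data="kg" -> buffer=??kg?????????????
Fragment 2: offset=14 data="mjq" -> buffer=??kg??????????mjq
Fragment 3: offset=9 data="MbgeW" -> buffer=??kg?????MbgeWmjq
Fragment 4: offset=14 data="FlI" -> buffer=??kg?????MbgeWFlI
Fragment 5: offset=4 data="XPn" -> buffer=??kgXPn??MbgeWFlI
Fragment 6: offset=7 data="ca" -> buffer=??kgXPncaMbgeWFlI
Fragment 7: offset=0 data="VV" -> buffer=VVkgXPncaMbgeWFlI

Answer: VVkgXPncaMbgeWFlI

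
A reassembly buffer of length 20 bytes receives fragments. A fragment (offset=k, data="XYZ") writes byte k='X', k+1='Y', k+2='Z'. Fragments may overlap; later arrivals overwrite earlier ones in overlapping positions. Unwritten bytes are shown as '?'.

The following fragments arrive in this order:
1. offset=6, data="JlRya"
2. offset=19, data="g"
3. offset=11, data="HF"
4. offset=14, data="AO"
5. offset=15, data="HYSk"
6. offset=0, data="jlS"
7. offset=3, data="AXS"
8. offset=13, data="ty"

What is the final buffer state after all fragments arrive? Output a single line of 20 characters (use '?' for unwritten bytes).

Fragment 1: offset=6 data="JlRya" -> buffer=??????JlRya?????????
Fragment 2: offset=19 data="g" -> buffer=??????JlRya????????g
Fragment 3: offset=11 data="HF" -> buffer=??????JlRyaHF??????g
Fragment 4: offset=14 data="AO" -> buffer=??????JlRyaHF?AO???g
Fragment 5: offset=15 data="HYSk" -> buffer=??????JlRyaHF?AHYSkg
Fragment 6: offset=0 data="jlS" -> buffer=jlS???JlRyaHF?AHYSkg
Fragment 7: offset=3 data="AXS" -> buffer=jlSAXSJlRyaHF?AHYSkg
Fragment 8: offset=13 data="ty" -> buffer=jlSAXSJlRyaHFtyHYSkg

Answer: jlSAXSJlRyaHFtyHYSkg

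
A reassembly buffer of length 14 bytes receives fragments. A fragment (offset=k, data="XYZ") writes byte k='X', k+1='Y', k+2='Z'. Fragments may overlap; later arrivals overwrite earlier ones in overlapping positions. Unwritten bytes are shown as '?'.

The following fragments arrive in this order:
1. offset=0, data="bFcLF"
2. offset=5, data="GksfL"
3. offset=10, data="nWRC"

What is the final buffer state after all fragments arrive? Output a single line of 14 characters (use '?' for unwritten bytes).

Answer: bFcLFGksfLnWRC

Derivation:
Fragment 1: offset=0 data="bFcLF" -> buffer=bFcLF?????????
Fragment 2: offset=5 data="GksfL" -> buffer=bFcLFGksfL????
Fragment 3: offset=10 data="nWRC" -> buffer=bFcLFGksfLnWRC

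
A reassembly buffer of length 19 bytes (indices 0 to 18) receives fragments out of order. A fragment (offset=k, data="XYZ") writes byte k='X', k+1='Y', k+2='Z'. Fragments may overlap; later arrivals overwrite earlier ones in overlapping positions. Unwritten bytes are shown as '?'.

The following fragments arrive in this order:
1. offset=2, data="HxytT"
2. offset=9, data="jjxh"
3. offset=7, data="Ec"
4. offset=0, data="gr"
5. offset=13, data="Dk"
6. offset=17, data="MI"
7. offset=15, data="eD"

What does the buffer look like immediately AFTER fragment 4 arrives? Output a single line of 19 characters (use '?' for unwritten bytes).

Answer: grHxytTEcjjxh??????

Derivation:
Fragment 1: offset=2 data="HxytT" -> buffer=??HxytT????????????
Fragment 2: offset=9 data="jjxh" -> buffer=??HxytT??jjxh??????
Fragment 3: offset=7 data="Ec" -> buffer=??HxytTEcjjxh??????
Fragment 4: offset=0 data="gr" -> buffer=grHxytTEcjjxh??????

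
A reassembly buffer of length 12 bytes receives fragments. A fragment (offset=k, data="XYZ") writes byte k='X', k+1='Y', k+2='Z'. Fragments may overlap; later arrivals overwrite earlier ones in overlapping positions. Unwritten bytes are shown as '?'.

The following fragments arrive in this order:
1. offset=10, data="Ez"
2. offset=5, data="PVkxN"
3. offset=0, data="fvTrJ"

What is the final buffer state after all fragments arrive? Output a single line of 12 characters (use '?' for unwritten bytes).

Fragment 1: offset=10 data="Ez" -> buffer=??????????Ez
Fragment 2: offset=5 data="PVkxN" -> buffer=?????PVkxNEz
Fragment 3: offset=0 data="fvTrJ" -> buffer=fvTrJPVkxNEz

Answer: fvTrJPVkxNEz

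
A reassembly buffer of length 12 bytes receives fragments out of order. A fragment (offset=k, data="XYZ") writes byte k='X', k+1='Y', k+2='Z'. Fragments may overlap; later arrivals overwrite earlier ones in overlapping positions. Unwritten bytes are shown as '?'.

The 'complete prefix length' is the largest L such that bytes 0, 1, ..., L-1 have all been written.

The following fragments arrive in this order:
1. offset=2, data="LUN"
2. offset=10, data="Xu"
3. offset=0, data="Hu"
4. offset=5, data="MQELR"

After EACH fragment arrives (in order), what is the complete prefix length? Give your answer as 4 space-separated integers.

Fragment 1: offset=2 data="LUN" -> buffer=??LUN??????? -> prefix_len=0
Fragment 2: offset=10 data="Xu" -> buffer=??LUN?????Xu -> prefix_len=0
Fragment 3: offset=0 data="Hu" -> buffer=HuLUN?????Xu -> prefix_len=5
Fragment 4: offset=5 data="MQELR" -> buffer=HuLUNMQELRXu -> prefix_len=12

Answer: 0 0 5 12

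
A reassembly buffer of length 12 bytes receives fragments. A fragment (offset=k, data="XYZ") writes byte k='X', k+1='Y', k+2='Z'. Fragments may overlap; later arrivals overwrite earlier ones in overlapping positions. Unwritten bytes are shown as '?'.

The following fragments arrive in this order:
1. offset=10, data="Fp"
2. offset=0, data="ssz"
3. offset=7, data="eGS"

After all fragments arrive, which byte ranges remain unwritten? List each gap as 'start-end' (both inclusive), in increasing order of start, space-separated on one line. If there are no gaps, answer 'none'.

Fragment 1: offset=10 len=2
Fragment 2: offset=0 len=3
Fragment 3: offset=7 len=3
Gaps: 3-6

Answer: 3-6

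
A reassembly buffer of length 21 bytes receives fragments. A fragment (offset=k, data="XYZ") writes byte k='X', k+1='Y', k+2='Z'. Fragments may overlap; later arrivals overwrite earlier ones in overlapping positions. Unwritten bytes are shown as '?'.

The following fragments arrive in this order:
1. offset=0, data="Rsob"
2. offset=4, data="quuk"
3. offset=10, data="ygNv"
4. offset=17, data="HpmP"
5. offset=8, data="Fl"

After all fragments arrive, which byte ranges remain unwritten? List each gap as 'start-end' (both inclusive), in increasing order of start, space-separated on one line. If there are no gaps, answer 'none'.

Fragment 1: offset=0 len=4
Fragment 2: offset=4 len=4
Fragment 3: offset=10 len=4
Fragment 4: offset=17 len=4
Fragment 5: offset=8 len=2
Gaps: 14-16

Answer: 14-16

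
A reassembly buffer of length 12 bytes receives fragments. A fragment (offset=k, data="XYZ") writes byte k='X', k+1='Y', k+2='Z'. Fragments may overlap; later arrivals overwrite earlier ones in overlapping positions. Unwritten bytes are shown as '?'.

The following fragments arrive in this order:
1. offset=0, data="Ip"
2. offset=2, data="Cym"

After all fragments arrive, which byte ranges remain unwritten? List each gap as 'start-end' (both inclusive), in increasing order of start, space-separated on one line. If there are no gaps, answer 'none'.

Answer: 5-11

Derivation:
Fragment 1: offset=0 len=2
Fragment 2: offset=2 len=3
Gaps: 5-11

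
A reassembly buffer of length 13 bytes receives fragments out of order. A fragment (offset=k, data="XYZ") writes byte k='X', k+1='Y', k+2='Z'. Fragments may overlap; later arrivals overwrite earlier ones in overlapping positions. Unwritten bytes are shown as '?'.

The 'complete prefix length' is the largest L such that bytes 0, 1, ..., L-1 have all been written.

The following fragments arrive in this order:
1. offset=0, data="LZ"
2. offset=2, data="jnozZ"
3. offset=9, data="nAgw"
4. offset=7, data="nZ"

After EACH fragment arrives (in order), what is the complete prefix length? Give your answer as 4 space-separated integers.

Answer: 2 7 7 13

Derivation:
Fragment 1: offset=0 data="LZ" -> buffer=LZ??????????? -> prefix_len=2
Fragment 2: offset=2 data="jnozZ" -> buffer=LZjnozZ?????? -> prefix_len=7
Fragment 3: offset=9 data="nAgw" -> buffer=LZjnozZ??nAgw -> prefix_len=7
Fragment 4: offset=7 data="nZ" -> buffer=LZjnozZnZnAgw -> prefix_len=13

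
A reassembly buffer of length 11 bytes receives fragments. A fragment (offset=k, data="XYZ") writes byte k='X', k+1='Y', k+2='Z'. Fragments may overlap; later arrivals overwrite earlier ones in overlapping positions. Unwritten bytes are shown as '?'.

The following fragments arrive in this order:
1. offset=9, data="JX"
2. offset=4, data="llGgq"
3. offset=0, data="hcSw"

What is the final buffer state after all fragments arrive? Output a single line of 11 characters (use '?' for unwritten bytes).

Fragment 1: offset=9 data="JX" -> buffer=?????????JX
Fragment 2: offset=4 data="llGgq" -> buffer=????llGgqJX
Fragment 3: offset=0 data="hcSw" -> buffer=hcSwllGgqJX

Answer: hcSwllGgqJX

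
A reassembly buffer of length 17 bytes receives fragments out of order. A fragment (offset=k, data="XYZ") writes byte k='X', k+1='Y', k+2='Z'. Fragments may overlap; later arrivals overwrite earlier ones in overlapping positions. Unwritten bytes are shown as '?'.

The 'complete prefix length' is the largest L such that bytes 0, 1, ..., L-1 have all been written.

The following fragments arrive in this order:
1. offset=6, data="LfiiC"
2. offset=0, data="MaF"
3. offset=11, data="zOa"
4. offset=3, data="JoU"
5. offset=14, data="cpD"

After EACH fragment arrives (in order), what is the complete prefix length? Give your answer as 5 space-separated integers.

Fragment 1: offset=6 data="LfiiC" -> buffer=??????LfiiC?????? -> prefix_len=0
Fragment 2: offset=0 data="MaF" -> buffer=MaF???LfiiC?????? -> prefix_len=3
Fragment 3: offset=11 data="zOa" -> buffer=MaF???LfiiCzOa??? -> prefix_len=3
Fragment 4: offset=3 data="JoU" -> buffer=MaFJoULfiiCzOa??? -> prefix_len=14
Fragment 5: offset=14 data="cpD" -> buffer=MaFJoULfiiCzOacpD -> prefix_len=17

Answer: 0 3 3 14 17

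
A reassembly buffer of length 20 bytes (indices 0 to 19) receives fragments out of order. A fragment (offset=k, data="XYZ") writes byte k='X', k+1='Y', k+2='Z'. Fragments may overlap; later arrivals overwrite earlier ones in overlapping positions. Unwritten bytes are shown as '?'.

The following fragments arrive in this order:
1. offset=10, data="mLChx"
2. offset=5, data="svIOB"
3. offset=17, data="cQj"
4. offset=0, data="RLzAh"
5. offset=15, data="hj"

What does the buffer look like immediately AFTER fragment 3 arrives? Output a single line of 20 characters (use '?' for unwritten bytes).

Answer: ?????svIOBmLChx??cQj

Derivation:
Fragment 1: offset=10 data="mLChx" -> buffer=??????????mLChx?????
Fragment 2: offset=5 data="svIOB" -> buffer=?????svIOBmLChx?????
Fragment 3: offset=17 data="cQj" -> buffer=?????svIOBmLChx??cQj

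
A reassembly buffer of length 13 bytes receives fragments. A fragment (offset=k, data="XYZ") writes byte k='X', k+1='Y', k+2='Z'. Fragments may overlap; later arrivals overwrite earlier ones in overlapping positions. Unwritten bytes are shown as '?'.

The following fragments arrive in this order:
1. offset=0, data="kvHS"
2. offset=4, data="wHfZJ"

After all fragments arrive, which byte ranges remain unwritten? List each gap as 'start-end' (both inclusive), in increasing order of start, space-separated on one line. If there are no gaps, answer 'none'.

Answer: 9-12

Derivation:
Fragment 1: offset=0 len=4
Fragment 2: offset=4 len=5
Gaps: 9-12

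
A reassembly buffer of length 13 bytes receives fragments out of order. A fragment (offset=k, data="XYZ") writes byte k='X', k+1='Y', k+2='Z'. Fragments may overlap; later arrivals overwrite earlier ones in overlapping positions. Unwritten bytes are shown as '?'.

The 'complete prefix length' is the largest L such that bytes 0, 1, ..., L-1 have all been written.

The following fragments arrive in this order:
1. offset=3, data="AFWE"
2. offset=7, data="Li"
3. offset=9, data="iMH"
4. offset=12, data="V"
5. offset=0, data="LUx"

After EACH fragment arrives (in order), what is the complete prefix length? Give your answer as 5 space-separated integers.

Fragment 1: offset=3 data="AFWE" -> buffer=???AFWE?????? -> prefix_len=0
Fragment 2: offset=7 data="Li" -> buffer=???AFWELi???? -> prefix_len=0
Fragment 3: offset=9 data="iMH" -> buffer=???AFWELiiMH? -> prefix_len=0
Fragment 4: offset=12 data="V" -> buffer=???AFWELiiMHV -> prefix_len=0
Fragment 5: offset=0 data="LUx" -> buffer=LUxAFWELiiMHV -> prefix_len=13

Answer: 0 0 0 0 13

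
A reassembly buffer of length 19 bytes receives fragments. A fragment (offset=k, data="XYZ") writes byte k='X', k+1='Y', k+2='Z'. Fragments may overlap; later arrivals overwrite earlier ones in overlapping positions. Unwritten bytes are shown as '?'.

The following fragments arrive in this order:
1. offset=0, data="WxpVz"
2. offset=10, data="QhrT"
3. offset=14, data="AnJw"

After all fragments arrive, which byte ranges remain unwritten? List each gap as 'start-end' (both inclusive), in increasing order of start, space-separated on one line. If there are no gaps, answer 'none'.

Answer: 5-9 18-18

Derivation:
Fragment 1: offset=0 len=5
Fragment 2: offset=10 len=4
Fragment 3: offset=14 len=4
Gaps: 5-9 18-18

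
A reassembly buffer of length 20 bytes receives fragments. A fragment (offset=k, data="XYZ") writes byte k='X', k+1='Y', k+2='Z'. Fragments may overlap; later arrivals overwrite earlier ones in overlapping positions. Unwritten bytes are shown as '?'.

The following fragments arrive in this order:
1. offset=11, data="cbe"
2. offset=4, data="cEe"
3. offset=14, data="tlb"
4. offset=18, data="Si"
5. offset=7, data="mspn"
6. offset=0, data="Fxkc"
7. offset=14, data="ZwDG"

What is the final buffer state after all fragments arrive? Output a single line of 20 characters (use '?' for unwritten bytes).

Fragment 1: offset=11 data="cbe" -> buffer=???????????cbe??????
Fragment 2: offset=4 data="cEe" -> buffer=????cEe????cbe??????
Fragment 3: offset=14 data="tlb" -> buffer=????cEe????cbetlb???
Fragment 4: offset=18 data="Si" -> buffer=????cEe????cbetlb?Si
Fragment 5: offset=7 data="mspn" -> buffer=????cEemspncbetlb?Si
Fragment 6: offset=0 data="Fxkc" -> buffer=FxkccEemspncbetlb?Si
Fragment 7: offset=14 data="ZwDG" -> buffer=FxkccEemspncbeZwDGSi

Answer: FxkccEemspncbeZwDGSi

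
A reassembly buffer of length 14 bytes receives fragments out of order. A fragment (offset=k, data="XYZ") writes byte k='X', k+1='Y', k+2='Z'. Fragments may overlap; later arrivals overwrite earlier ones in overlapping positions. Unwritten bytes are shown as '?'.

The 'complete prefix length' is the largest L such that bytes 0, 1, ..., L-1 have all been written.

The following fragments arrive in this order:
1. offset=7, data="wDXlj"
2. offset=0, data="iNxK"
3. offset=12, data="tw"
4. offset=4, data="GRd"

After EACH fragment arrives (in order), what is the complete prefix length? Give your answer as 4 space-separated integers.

Fragment 1: offset=7 data="wDXlj" -> buffer=???????wDXlj?? -> prefix_len=0
Fragment 2: offset=0 data="iNxK" -> buffer=iNxK???wDXlj?? -> prefix_len=4
Fragment 3: offset=12 data="tw" -> buffer=iNxK???wDXljtw -> prefix_len=4
Fragment 4: offset=4 data="GRd" -> buffer=iNxKGRdwDXljtw -> prefix_len=14

Answer: 0 4 4 14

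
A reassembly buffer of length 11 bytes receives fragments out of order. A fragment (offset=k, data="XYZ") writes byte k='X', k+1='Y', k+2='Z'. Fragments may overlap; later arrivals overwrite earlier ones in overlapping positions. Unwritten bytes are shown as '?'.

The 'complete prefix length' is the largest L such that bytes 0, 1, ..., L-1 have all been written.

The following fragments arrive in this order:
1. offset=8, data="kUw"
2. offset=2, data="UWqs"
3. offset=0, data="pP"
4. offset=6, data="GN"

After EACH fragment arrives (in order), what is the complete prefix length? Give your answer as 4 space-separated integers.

Fragment 1: offset=8 data="kUw" -> buffer=????????kUw -> prefix_len=0
Fragment 2: offset=2 data="UWqs" -> buffer=??UWqs??kUw -> prefix_len=0
Fragment 3: offset=0 data="pP" -> buffer=pPUWqs??kUw -> prefix_len=6
Fragment 4: offset=6 data="GN" -> buffer=pPUWqsGNkUw -> prefix_len=11

Answer: 0 0 6 11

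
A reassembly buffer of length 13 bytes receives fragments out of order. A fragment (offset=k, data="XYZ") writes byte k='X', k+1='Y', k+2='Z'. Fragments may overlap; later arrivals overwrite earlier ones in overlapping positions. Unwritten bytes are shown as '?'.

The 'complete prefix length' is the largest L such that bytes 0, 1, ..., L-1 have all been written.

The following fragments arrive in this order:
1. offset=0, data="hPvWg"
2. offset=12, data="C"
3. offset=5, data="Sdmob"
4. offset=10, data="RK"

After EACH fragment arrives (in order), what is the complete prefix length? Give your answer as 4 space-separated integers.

Answer: 5 5 10 13

Derivation:
Fragment 1: offset=0 data="hPvWg" -> buffer=hPvWg???????? -> prefix_len=5
Fragment 2: offset=12 data="C" -> buffer=hPvWg???????C -> prefix_len=5
Fragment 3: offset=5 data="Sdmob" -> buffer=hPvWgSdmob??C -> prefix_len=10
Fragment 4: offset=10 data="RK" -> buffer=hPvWgSdmobRKC -> prefix_len=13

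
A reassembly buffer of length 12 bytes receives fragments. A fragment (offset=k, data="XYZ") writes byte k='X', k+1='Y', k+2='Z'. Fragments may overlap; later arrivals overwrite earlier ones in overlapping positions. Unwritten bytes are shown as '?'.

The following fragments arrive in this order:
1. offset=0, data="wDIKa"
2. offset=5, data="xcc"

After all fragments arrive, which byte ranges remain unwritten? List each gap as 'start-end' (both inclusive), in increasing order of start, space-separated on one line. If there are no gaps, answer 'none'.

Answer: 8-11

Derivation:
Fragment 1: offset=0 len=5
Fragment 2: offset=5 len=3
Gaps: 8-11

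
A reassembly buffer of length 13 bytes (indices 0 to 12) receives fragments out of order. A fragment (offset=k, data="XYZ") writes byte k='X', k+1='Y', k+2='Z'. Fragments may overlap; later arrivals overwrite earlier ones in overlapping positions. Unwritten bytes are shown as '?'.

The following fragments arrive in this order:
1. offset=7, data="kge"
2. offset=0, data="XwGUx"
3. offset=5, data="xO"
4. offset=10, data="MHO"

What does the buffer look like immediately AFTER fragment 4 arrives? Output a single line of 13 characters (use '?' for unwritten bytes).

Fragment 1: offset=7 data="kge" -> buffer=???????kge???
Fragment 2: offset=0 data="XwGUx" -> buffer=XwGUx??kge???
Fragment 3: offset=5 data="xO" -> buffer=XwGUxxOkge???
Fragment 4: offset=10 data="MHO" -> buffer=XwGUxxOkgeMHO

Answer: XwGUxxOkgeMHO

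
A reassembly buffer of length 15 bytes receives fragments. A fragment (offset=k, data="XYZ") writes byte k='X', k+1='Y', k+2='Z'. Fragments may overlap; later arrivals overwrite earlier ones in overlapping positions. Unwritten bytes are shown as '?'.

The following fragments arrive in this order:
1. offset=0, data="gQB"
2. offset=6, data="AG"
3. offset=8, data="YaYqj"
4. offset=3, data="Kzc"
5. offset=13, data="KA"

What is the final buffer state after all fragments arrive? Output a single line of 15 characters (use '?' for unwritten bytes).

Fragment 1: offset=0 data="gQB" -> buffer=gQB????????????
Fragment 2: offset=6 data="AG" -> buffer=gQB???AG???????
Fragment 3: offset=8 data="YaYqj" -> buffer=gQB???AGYaYqj??
Fragment 4: offset=3 data="Kzc" -> buffer=gQBKzcAGYaYqj??
Fragment 5: offset=13 data="KA" -> buffer=gQBKzcAGYaYqjKA

Answer: gQBKzcAGYaYqjKA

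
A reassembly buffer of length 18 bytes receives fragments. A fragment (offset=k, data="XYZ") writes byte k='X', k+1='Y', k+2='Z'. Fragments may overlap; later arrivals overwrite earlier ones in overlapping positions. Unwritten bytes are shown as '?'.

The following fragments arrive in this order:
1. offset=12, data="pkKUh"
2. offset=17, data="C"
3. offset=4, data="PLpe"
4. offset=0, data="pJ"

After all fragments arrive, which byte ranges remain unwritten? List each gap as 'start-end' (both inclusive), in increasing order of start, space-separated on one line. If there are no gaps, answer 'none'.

Fragment 1: offset=12 len=5
Fragment 2: offset=17 len=1
Fragment 3: offset=4 len=4
Fragment 4: offset=0 len=2
Gaps: 2-3 8-11

Answer: 2-3 8-11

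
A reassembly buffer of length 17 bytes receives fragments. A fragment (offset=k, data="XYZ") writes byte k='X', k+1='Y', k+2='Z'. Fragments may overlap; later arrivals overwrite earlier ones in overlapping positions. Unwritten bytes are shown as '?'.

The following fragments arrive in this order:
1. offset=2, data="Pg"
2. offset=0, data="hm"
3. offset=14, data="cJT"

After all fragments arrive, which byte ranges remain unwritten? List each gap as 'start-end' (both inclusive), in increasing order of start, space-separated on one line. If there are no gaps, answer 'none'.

Answer: 4-13

Derivation:
Fragment 1: offset=2 len=2
Fragment 2: offset=0 len=2
Fragment 3: offset=14 len=3
Gaps: 4-13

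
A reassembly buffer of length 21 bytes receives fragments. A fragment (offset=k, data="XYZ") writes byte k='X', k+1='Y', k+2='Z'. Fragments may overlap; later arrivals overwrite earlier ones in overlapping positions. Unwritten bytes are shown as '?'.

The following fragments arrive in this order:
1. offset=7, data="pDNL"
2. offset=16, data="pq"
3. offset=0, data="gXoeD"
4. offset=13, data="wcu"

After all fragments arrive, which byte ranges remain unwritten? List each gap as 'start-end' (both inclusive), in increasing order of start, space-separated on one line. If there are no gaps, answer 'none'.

Answer: 5-6 11-12 18-20

Derivation:
Fragment 1: offset=7 len=4
Fragment 2: offset=16 len=2
Fragment 3: offset=0 len=5
Fragment 4: offset=13 len=3
Gaps: 5-6 11-12 18-20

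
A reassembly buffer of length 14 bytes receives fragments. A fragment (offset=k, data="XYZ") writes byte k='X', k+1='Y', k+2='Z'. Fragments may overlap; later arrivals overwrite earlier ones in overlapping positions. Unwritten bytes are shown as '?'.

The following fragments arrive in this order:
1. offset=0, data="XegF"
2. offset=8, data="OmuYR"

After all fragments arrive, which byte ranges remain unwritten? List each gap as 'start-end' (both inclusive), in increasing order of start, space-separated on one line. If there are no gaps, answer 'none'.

Answer: 4-7 13-13

Derivation:
Fragment 1: offset=0 len=4
Fragment 2: offset=8 len=5
Gaps: 4-7 13-13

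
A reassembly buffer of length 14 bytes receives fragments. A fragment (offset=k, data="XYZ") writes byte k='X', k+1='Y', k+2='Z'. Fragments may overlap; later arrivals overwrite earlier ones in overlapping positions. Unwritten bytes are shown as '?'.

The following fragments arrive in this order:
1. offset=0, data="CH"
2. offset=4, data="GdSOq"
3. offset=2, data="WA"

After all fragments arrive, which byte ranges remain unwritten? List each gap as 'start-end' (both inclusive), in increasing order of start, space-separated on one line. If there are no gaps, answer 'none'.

Fragment 1: offset=0 len=2
Fragment 2: offset=4 len=5
Fragment 3: offset=2 len=2
Gaps: 9-13

Answer: 9-13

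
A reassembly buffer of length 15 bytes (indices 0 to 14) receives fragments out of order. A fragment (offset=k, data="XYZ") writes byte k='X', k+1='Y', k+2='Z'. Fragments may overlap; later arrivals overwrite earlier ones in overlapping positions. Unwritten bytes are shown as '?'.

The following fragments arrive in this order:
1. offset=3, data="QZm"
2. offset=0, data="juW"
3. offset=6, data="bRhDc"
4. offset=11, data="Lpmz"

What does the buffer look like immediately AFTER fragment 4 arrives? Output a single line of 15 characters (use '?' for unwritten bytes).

Answer: juWQZmbRhDcLpmz

Derivation:
Fragment 1: offset=3 data="QZm" -> buffer=???QZm?????????
Fragment 2: offset=0 data="juW" -> buffer=juWQZm?????????
Fragment 3: offset=6 data="bRhDc" -> buffer=juWQZmbRhDc????
Fragment 4: offset=11 data="Lpmz" -> buffer=juWQZmbRhDcLpmz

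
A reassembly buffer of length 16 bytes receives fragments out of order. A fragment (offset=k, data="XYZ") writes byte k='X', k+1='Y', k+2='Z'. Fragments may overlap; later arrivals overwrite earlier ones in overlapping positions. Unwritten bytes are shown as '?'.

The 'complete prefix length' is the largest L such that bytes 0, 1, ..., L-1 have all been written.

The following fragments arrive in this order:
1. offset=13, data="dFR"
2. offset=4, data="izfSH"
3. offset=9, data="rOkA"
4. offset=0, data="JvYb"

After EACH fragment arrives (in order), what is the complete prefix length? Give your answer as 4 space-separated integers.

Answer: 0 0 0 16

Derivation:
Fragment 1: offset=13 data="dFR" -> buffer=?????????????dFR -> prefix_len=0
Fragment 2: offset=4 data="izfSH" -> buffer=????izfSH????dFR -> prefix_len=0
Fragment 3: offset=9 data="rOkA" -> buffer=????izfSHrOkAdFR -> prefix_len=0
Fragment 4: offset=0 data="JvYb" -> buffer=JvYbizfSHrOkAdFR -> prefix_len=16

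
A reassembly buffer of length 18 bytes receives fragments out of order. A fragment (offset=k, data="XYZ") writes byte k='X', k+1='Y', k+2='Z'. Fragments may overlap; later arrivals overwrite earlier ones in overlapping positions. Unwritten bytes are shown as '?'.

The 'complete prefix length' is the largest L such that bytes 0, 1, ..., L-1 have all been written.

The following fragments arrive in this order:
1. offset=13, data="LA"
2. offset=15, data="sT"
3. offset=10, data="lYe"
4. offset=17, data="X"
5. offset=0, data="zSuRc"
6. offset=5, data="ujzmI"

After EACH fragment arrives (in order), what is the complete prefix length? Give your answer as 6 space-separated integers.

Fragment 1: offset=13 data="LA" -> buffer=?????????????LA??? -> prefix_len=0
Fragment 2: offset=15 data="sT" -> buffer=?????????????LAsT? -> prefix_len=0
Fragment 3: offset=10 data="lYe" -> buffer=??????????lYeLAsT? -> prefix_len=0
Fragment 4: offset=17 data="X" -> buffer=??????????lYeLAsTX -> prefix_len=0
Fragment 5: offset=0 data="zSuRc" -> buffer=zSuRc?????lYeLAsTX -> prefix_len=5
Fragment 6: offset=5 data="ujzmI" -> buffer=zSuRcujzmIlYeLAsTX -> prefix_len=18

Answer: 0 0 0 0 5 18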